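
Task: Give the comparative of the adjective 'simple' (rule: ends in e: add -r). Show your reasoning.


Apply comparative formation (ends in e: add -r): 'simple' -> 'simpler'.

simpler


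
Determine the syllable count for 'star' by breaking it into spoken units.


Break 'star' into syllables: star -> star = 1 syllable

1 syllable


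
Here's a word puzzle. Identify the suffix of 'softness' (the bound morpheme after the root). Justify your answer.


The word 'softness' = 'soft' (root) + '-ness' (suffix). The suffix is '-ness'.

ness


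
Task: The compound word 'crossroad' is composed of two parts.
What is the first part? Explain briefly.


Split 'crossroad' into 'cross' + 'road'. The first part is 'cross'.

cross


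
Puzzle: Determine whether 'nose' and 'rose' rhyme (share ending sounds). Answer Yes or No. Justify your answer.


Rime (stressed vowel + following sounds) of 'nose': -ose = /oʊz/
Rime of 'rose': -ose = /oʊz/
/oʊz/ and /oʊz/ are the same ending sound, so the words rhyme.

Yes


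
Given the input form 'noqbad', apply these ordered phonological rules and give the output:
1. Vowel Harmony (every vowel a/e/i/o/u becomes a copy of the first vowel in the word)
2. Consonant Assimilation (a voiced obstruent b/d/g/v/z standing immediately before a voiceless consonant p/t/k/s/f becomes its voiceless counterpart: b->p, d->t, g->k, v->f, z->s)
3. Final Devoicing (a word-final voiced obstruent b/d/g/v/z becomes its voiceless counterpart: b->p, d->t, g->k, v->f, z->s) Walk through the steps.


Starting form: 'noqbad'
Rule 1: Vowel Harmony: all vowels become 'o' (matching first vowel). 'noqbad' -> 'noqbod'
Rule 2: Consonant Assimilation: no voiced obstruent (b/d/g/v/z) stands immediately before a voiceless consonant (p/t/k/s/f). No change.
Rule 3: Final Devoicing: word-final voiced obstruent 'd' becomes voiceless 't'. 'noqbod' -> 'noqbot'
Final form: 'noqbot'

noqbot


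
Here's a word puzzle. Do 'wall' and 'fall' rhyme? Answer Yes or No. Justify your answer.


Rime (stressed vowel + following sounds) of 'wall': -all = /ɔːl/
Rime of 'fall': -all = /ɔːl/
/ɔːl/ and /ɔːl/ are the same ending sound, so the words rhyme.

Yes


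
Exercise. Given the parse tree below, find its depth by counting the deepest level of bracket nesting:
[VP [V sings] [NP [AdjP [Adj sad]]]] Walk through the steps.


Count bracket nesting levels:
'[' at pos 0: depth = 1
'[' at pos 4: depth = 2
'[' at pos 14: depth = 2
'[' at pos 18: depth = 3
'[' at pos 24: depth = 4
Maximum depth reached: 4

4


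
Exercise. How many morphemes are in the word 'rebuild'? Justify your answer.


Decomposition: re- (prefix) + build (root) = 2 morpheme(s)

2 morphemes


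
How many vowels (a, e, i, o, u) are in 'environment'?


Vowels in 'environment': e, i, o, e = 4 vowels.

4


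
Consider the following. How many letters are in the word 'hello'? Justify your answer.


Spell out 'hello' and number each letter: h(1), e(2), l(3), l(4), o(5). Total: 5 letters.

5


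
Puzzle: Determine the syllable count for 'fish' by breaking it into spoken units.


Break 'fish' into syllables: fish -> fish = 1 syllable

1 syllable


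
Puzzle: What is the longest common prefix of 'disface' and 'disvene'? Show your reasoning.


Compare from the start: 3 characters match: 'dis'. Mismatch at position 4: 'f' vs 'v'.

dis


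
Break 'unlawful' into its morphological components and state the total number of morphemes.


Step 1: Identify prefix: 'un' (meaning: not/reverse)
Step 2: Identify root: 'law'
Step 3: Identify suffix(es): 'ful'
Decomposition: un- (prefix: not/reverse) + law (root) + -ful (suffix: full of)
Total morphemes: 3

3 morphemes (un- (prefix: not/reverse) + law (root) + -ful (suffix: full of))


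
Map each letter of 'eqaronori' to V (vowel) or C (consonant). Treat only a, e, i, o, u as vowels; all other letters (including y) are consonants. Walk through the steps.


Letter mapping: e = V, q = C, a = V, r = C, o = V, n = C, o = V, r = C, i = V.

VCVCVCVCV


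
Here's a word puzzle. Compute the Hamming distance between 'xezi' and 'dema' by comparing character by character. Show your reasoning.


Alignment:
Position 1: 'x' vs 'd' = DIFFER
Position 2: 'e' vs 'e' = match
Position 3: 'z' vs 'm' = DIFFER
Position 4: 'i' vs 'a' = DIFFER
Total differences: 3

3


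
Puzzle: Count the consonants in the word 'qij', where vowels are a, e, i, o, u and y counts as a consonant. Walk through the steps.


Consonants in 'qij': q, j = 2 consonants.

2


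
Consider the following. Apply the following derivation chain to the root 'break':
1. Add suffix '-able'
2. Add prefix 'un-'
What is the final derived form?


Step 1: Add suffix '-able' to 'break' = 'breakable'
Step 2: Add prefix 'un-' to 'breakable' = 'unbreakable'

unbreakable


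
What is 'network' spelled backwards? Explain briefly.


Reverse 'network' character by character: 'krowten'.

krowten


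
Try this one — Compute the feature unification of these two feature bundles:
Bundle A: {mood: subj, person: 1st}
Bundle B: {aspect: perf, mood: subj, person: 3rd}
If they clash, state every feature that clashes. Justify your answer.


Compare features:
aspect: A=_ vs B=perf -> unified: perf
mood: A=subj vs B=subj -> unified: subj
person: A=1st vs B=3rd -> CLASH
Clash detected on feature 'person' (1st vs 3rd); unification fails.

CLASH on 'person' (1st vs 3rd)


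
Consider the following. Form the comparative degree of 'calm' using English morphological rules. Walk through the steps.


Apply comparative formation (add -er): 'calm' -> 'calmer'.

calmer


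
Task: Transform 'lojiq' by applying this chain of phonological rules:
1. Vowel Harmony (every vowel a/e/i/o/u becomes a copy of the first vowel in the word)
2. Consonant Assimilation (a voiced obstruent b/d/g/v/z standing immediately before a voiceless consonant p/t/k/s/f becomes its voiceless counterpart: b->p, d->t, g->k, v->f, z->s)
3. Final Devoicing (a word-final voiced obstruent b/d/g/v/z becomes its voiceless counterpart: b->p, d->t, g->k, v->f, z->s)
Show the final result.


Starting form: 'lojiq'
Rule 1: Vowel Harmony: all vowels become 'o' (matching first vowel). 'lojiq' -> 'lojoq'
Rule 2: Consonant Assimilation: no voiced obstruent (b/d/g/v/z) stands immediately before a voiceless consonant (p/t/k/s/f). No change.
Rule 3: Final Devoicing: final consonant 'q' is not one of the voiced obstruents b/d/g/v/z. No change.
Final form: 'lojoq'

lojoq


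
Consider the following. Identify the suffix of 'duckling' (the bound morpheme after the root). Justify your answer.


The word 'duckling' = 'duck' (root) + '-ling' (suffix). The suffix is '-ling'.

ling


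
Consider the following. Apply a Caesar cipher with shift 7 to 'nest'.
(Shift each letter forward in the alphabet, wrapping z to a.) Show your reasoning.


Shift each letter by 7: n -> u, e -> l, s -> z, t -> a. Result: 'ulza'.

ulza


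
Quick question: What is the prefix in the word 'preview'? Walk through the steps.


The word 'preview' = 'pre' (prefix) + 'view' (root). The prefix is 'pre'.

pre


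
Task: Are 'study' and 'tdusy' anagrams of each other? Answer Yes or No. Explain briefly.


Sorted letters of 'study': 'dstuy'
Sorted letters of 'tdusy': 'dstuy'
They match.

Yes


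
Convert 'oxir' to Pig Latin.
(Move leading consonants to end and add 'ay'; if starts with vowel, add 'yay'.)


'oxir' starts with a vowel, so add 'yay': 'oxiryay'.

oxiryay


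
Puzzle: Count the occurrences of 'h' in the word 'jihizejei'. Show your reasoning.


Letter 'h' in 'jihizejei': found at position(s) 3 = 1 occurrence(s).

1


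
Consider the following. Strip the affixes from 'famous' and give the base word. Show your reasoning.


Remove suffix '-ous' from 'famous' to get root 'fame'.

fame


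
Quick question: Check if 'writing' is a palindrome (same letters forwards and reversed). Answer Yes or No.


Forward: 'writing'
Reversed: 'gnitirw'
They differ.

No


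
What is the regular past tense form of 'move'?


Apply rule: Add -d (word ends in -e). 'move' becomes 'moved'.

moved


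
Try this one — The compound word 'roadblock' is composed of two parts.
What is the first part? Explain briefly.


Split 'roadblock' into 'road' + 'block'. The first part is 'road'.

road


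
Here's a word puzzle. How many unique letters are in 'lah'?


Unique letters in 'lah': {a, h, l} = 3 distinct letters.

3


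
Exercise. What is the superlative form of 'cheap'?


Apply superlative formation (add -est): 'cheap' -> 'cheapest'.

cheapest


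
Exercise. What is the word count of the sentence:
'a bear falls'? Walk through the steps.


Split into words: a | bear | falls = 3 words.

3


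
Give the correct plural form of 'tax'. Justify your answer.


Apply rule: Add -es (sibilant/fricative ending). 'tax' becomes 'taxes'.

taxes


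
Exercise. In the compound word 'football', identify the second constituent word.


Split 'football' into 'foot' + 'ball'. The second part is 'ball'.

ball


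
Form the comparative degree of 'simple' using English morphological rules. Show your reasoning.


Apply comparative formation (ends in e: add -r): 'simple' -> 'simpler'.

simpler


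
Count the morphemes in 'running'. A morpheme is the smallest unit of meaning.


Decomposition: run (root) + -ing (suffix) = 2 morpheme(s)

2 morphemes


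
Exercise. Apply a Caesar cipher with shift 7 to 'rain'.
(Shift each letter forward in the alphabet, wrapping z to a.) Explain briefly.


Shift each letter by 7: r -> y, a -> h, i -> p, n -> u. Result: 'yhpu'.

yhpu


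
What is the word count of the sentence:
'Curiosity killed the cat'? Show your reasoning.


Split into words: Curiosity | killed | the | cat = 4 words.

4


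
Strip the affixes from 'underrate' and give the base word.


Remove prefix 'under' from 'underrate' to get root 'rate'.

rate


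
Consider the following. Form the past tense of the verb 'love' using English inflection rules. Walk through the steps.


Apply rule: Add -d (word ends in -e). 'love' becomes 'loved'.

loved


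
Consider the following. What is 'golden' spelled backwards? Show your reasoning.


Reverse 'golden' character by character: 'nedlog'.

nedlog


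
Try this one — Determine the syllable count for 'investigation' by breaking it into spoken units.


Break 'investigation' into syllables: in-ves-ti-ga-tion -> in | ves | ti | ga | tion = 5 syllables

5 syllables


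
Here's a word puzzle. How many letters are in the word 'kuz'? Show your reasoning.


Spell out 'kuz' and number each letter: k(1), u(2), z(3). Total: 3 letters.

3


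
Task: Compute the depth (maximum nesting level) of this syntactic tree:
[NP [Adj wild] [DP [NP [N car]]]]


Count bracket nesting levels:
'[' at pos 0: depth = 1
'[' at pos 4: depth = 2
'[' at pos 15: depth = 2
'[' at pos 19: depth = 3
'[' at pos 23: depth = 4
Maximum depth reached: 4

4


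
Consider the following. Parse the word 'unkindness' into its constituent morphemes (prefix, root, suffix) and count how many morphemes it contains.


Step 1: Identify prefix: 'un' (meaning: not/reverse)
Step 2: Identify root: 'kind'
Step 3: Identify suffix(es): 'ness'
Decomposition: un- (prefix: not/reverse) + kind (root) + -ness (suffix: state of)
Total morphemes: 3

3 morphemes (un- (prefix: not/reverse) + kind (root) + -ness (suffix: state of))


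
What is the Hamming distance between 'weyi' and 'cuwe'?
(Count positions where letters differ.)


Alignment:
Position 1: 'w' vs 'c' = DIFFER
Position 2: 'e' vs 'u' = DIFFER
Position 3: 'y' vs 'w' = DIFFER
Position 4: 'i' vs 'e' = DIFFER
Total differences: 4

4


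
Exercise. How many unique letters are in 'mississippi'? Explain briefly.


Unique letters in 'mississippi': {i, m, p, s} = 4 distinct letters.

4


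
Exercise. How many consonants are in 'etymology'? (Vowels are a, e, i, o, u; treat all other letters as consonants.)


Consonants in 'etymology': t, y, m, l, g, y = 6 consonants.

6


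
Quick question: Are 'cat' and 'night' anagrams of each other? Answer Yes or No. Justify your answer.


Sorted letters of 'cat': 'act'
Sorted letters of 'night': 'ghint'
They do not match.

No


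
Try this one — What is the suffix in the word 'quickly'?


The word 'quickly' = 'quick' (root) + '-ly' (suffix). The suffix is '-ly'.

ly


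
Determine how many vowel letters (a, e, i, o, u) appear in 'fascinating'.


Vowels in 'fascinating': a, i, a, i = 4 vowels.

4


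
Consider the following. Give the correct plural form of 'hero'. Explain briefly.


Apply rule: Add -es (consonant + o). 'hero' becomes 'heroes'.

heroes


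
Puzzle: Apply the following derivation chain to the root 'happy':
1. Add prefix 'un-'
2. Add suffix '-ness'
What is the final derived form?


Step 1: Add prefix 'un-' to 'happy' = 'unhappy'
Step 2: Add suffix '-ness' to 'unhappy' = 'unhappiness'

unhappiness


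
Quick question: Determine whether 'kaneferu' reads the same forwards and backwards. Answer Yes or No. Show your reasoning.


Forward: 'kaneferu'
Reversed: 'urefenak'
They differ.

No


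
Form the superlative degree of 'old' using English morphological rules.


Apply superlative formation (add -est): 'old' -> 'oldest'.

oldest


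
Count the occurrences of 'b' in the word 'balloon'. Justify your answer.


Letter 'b' in 'balloon': found at position(s) 1 = 1 occurrence(s).

1


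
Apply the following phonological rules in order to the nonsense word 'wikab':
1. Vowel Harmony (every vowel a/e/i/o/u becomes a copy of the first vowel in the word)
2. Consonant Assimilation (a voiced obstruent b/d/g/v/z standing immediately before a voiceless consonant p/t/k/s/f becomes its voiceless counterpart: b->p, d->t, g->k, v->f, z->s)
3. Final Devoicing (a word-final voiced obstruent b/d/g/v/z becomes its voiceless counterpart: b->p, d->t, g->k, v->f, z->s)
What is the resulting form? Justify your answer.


Starting form: 'wikab'
Rule 1: Vowel Harmony: all vowels become 'i' (matching first vowel). 'wikab' -> 'wikib'
Rule 2: Consonant Assimilation: no voiced obstruent (b/d/g/v/z) stands immediately before a voiceless consonant (p/t/k/s/f). No change.
Rule 3: Final Devoicing: word-final voiced obstruent 'b' becomes voiceless 'p'. 'wikib' -> 'wikip'
Final form: 'wikip'

wikip


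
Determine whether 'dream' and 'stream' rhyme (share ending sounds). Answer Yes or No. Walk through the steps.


Rime (stressed vowel + following sounds) of 'dream': -eam = /iːm/
Rime of 'stream': -eam = /iːm/
/iːm/ and /iːm/ are the same ending sound, so the words rhyme.

Yes


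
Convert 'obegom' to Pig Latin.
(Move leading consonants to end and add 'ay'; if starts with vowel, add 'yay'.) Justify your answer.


'obegom' starts with a vowel, so add 'yay': 'obegomyay'.

obegomyay


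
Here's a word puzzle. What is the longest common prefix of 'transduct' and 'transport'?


Compare from the start: 5 characters match: 'trans'. Mismatch at position 6: 'd' vs 'p'.

trans


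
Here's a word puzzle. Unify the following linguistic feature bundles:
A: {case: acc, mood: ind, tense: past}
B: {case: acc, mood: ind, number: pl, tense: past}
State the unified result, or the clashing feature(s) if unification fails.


Compare features:
case: A=acc vs B=acc -> unified: acc
mood: A=ind vs B=ind -> unified: ind
number: A=_ vs B=pl -> unified: pl
tense: A=past vs B=past -> unified: past
No clashes found.

Unified: {case: acc, mood: ind, number: pl, tense: past}


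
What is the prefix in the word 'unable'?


The word 'unable' = 'un' (prefix) + 'able' (root). The prefix is 'un'.

un


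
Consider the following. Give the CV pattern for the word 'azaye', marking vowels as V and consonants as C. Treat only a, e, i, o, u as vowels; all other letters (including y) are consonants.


Letter mapping: a = V, z = C, a = V, y = C, e = V.

VCVCV


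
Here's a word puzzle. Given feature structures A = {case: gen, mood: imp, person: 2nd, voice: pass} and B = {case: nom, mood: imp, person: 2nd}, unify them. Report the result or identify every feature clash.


Compare features:
case: A=gen vs B=nom -> CLASH
mood: A=imp vs B=imp -> unified: imp
person: A=2nd vs B=2nd -> unified: 2nd
voice: A=pass vs B=_ -> unified: pass
Clash detected on feature 'case' (gen vs nom); unification fails.

CLASH on 'case' (gen vs nom)


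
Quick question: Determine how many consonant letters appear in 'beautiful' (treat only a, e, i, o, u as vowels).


Consonants in 'beautiful': b, t, f, l = 4 consonants.

4


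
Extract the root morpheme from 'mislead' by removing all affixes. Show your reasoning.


Remove prefix 'mis' from 'mislead' to get root 'lead'.

lead


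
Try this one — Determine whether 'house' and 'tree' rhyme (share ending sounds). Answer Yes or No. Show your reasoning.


Rime (stressed vowel + following sounds) of 'house': -ouse = /aʊs/
Rime of 'tree': -ee = /iː/
/aʊs/ and /iː/ are different ending sounds, so the words do not rhyme.

No


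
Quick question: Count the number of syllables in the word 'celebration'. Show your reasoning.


Break 'celebration' into syllables: cel-e-bra-tion -> cel | e | bra | tion = 4 syllables

4 syllables


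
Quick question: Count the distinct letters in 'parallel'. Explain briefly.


Unique letters in 'parallel': {a, e, l, p, r} = 5 distinct letters.

5


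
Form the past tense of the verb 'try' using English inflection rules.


Apply rule: Change -y to -ied. 'try' becomes 'tried'.

tried


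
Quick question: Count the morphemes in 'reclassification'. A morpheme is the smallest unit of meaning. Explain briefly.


Decomposition: re- (prefix) + class (root) + -ify (suffix) + -ation (suffix) = 4 morpheme(s)

4 morphemes


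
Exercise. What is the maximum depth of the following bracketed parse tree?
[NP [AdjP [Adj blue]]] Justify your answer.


Count bracket nesting levels:
'[' at pos 0: depth = 1
'[' at pos 4: depth = 2
'[' at pos 10: depth = 3
Maximum depth reached: 3

3


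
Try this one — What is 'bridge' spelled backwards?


Reverse 'bridge' character by character: 'egdirb'.

egdirb


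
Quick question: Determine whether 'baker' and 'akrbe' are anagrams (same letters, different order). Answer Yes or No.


Sorted letters of 'baker': 'abekr'
Sorted letters of 'akrbe': 'abekr'
They match.

Yes


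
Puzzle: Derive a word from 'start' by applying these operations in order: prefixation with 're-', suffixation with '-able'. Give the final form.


Step 1: Add prefix 're-' to 'start' = 'restart'
Step 2: Add suffix '-able' to 'restart' = 'restartable'

restartable


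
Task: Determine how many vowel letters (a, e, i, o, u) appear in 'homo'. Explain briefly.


Vowels in 'homo': o, o = 2 vowels.

2


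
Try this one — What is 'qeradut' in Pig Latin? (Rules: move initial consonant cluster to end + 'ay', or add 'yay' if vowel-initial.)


'qeradut': move consonant cluster 'q' to end and add 'ay': 'eradutqay'.

eradutqay


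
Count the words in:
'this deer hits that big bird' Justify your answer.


Split into words: this | deer | hits | that | big | bird = 6 words.

6


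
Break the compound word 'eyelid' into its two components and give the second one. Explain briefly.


Split 'eyelid' into 'eye' + 'lid'. The second part is 'lid'.

lid


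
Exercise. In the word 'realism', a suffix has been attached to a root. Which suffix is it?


The word 'realism' = 'real' (root) + '-ism' (suffix). The suffix is '-ism'.

ism


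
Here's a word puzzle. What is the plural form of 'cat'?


Apply rule: Add -s. 'cat' becomes 'cats'.

cats


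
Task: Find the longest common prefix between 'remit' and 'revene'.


Compare from the start: 2 characters match: 're'. Mismatch at position 3: 'm' vs 'v'.

re


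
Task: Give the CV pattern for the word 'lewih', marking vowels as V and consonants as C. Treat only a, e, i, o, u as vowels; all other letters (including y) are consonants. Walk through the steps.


Letter mapping: l = C, e = V, w = C, i = V, h = C.

CVCVC


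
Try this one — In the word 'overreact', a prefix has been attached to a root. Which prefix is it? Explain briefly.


The word 'overreact' = 'over' (prefix) + 'react' (root). The prefix is 'over'.

over


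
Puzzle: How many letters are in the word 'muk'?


Spell out 'muk' and number each letter: m(1), u(2), k(3). Total: 3 letters.

3


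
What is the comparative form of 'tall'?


Apply comparative formation (add -er): 'tall' -> 'taller'.

taller


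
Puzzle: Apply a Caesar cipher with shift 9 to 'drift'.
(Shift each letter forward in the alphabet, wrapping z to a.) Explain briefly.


Shift each letter by 9: d -> m, r -> a, i -> r, f -> o, t -> c. Result: 'maroc'.

maroc


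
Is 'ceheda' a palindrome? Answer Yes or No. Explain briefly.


Forward: 'ceheda'
Reversed: 'adehec'
They differ.

No


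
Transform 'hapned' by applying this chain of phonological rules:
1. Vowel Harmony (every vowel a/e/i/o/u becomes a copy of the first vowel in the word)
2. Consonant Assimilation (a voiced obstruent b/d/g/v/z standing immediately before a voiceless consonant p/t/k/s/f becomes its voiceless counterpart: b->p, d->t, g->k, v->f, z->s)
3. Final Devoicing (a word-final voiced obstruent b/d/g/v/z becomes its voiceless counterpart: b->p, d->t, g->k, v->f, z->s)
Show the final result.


Starting form: 'hapned'
Rule 1: Vowel Harmony: all vowels become 'a' (matching first vowel). 'hapned' -> 'hapnad'
Rule 2: Consonant Assimilation: no voiced obstruent (b/d/g/v/z) stands immediately before a voiceless consonant (p/t/k/s/f). No change.
Rule 3: Final Devoicing: word-final voiced obstruent 'd' becomes voiceless 't'. 'hapnad' -> 'hapnat'
Final form: 'hapnat'

hapnat


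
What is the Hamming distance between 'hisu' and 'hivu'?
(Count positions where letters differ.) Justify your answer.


Alignment:
Position 1: 'h' vs 'h' = match
Position 2: 'i' vs 'i' = match
Position 3: 's' vs 'v' = DIFFER
Position 4: 'u' vs 'u' = match
Total differences: 1

1


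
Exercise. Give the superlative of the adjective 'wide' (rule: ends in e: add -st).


Apply superlative formation (ends in e: add -st): 'wide' -> 'widest'.

widest


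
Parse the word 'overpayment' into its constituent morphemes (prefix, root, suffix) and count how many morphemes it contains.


Step 1: Identify prefix: 'over' (meaning: excessively)
Step 2: Identify root: 'pay'
Step 3: Identify suffix(es): 'ment'
Decomposition: over- (prefix: excessively) + pay (root) + -ment (suffix: action/result)
Total morphemes: 3

3 morphemes (over- (prefix: excessively) + pay (root) + -ment (suffix: action/result))


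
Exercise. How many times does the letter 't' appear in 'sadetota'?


Letter 't' in 'sadetota': found at position(s) 5, 7 = 2 occurrence(s).

2


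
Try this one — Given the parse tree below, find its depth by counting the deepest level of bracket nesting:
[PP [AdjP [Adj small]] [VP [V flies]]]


Count bracket nesting levels:
'[' at pos 0: depth = 1
'[' at pos 4: depth = 2
'[' at pos 10: depth = 3
'[' at pos 23: depth = 2
'[' at pos 27: depth = 3
Maximum depth reached: 3

3


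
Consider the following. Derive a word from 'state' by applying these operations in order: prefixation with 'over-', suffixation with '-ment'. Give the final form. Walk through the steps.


Step 1: Add prefix 'over-' to 'state' = 'overstate'
Step 2: Add suffix '-ment' to 'overstate' = 'overstatement'

overstatement


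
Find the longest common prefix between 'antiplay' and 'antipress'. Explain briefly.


Compare from the start: 5 characters match: 'antip'. Mismatch at position 6: 'l' vs 'r'.

antip


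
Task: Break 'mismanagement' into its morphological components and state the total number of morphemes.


Step 1: Identify prefix: 'mis' (meaning: wrongly)
Step 2: Identify root: 'manage'
Step 3: Identify suffix(es): 'ment'
Decomposition: mis- (prefix: wrongly) + manage (root) + -ment (suffix: action/result)
Total morphemes: 3

3 morphemes (mis- (prefix: wrongly) + manage (root) + -ment (suffix: action/result))


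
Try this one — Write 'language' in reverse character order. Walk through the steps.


Reverse 'language' character by character: 'egaugnal'.

egaugnal


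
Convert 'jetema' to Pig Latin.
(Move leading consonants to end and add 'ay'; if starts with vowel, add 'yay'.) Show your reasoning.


'jetema': move consonant cluster 'j' to end and add 'ay': 'etemajay'.

etemajay


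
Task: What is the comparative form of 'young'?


Apply comparative formation (add -er): 'young' -> 'younger'.

younger


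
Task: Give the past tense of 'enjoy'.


Apply rule: Add -ed. 'enjoy' becomes 'enjoyed'.

enjoyed


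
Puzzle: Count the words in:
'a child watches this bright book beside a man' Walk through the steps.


Split into words: a | child | watches | this | bright | book | beside | a | man = 9 words.

9


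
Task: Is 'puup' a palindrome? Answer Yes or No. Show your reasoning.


Forward: 'puup'
Reversed: 'puup'
They are identical.

Yes


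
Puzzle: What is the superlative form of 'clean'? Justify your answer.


Apply superlative formation (add -est): 'clean' -> 'cleanest'.

cleanest


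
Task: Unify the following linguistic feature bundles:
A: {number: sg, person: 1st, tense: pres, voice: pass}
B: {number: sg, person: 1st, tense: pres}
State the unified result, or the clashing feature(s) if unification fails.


Compare features:
number: A=sg vs B=sg -> unified: sg
person: A=1st vs B=1st -> unified: 1st
tense: A=pres vs B=pres -> unified: pres
voice: A=pass vs B=_ -> unified: pass
No clashes found.

Unified: {number: sg, person: 1st, tense: pres, voice: pass}


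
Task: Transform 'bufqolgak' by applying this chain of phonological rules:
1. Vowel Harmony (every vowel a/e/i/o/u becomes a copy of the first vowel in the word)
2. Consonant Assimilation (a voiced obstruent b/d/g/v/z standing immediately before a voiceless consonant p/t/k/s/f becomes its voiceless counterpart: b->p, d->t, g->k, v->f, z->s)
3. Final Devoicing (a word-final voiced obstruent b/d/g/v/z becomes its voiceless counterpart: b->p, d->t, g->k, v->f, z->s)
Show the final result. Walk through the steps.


Starting form: 'bufqolgak'
Rule 1: Vowel Harmony: all vowels become 'u' (matching first vowel). 'bufqolgak' -> 'bufqulguk'
Rule 2: Consonant Assimilation: no voiced obstruent (b/d/g/v/z) stands immediately before a voiceless consonant (p/t/k/s/f). No change.
Rule 3: Final Devoicing: final consonant 'k' is not one of the voiced obstruents b/d/g/v/z. No change.
Final form: 'bufqulguk'

bufqulguk


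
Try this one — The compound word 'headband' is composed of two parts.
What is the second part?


Split 'headband' into 'head' + 'band'. The second part is 'band'.

band


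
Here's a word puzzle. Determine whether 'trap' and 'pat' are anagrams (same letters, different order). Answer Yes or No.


Sorted letters of 'trap': 'aprt'
Sorted letters of 'pat': 'apt'
They do not match.

No


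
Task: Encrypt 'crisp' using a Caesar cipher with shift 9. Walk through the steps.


Shift each letter by 9: c -> l, r -> a, i -> r, s -> b, p -> y. Result: 'larby'.

larby


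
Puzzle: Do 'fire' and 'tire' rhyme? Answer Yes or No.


Rime (stressed vowel + following sounds) of 'fire': -ire = /aɪər/
Rime of 'tire': -ire = /aɪər/
/aɪər/ and /aɪər/ are the same ending sound, so the words rhyme.

Yes


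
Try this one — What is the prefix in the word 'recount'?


The word 'recount' = 're' (prefix) + 'count' (root). The prefix is 're'.

re


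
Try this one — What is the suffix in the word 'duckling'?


The word 'duckling' = 'duck' (root) + '-ling' (suffix). The suffix is '-ling'.

ling


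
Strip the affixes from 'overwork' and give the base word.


Remove prefix 'over' from 'overwork' to get root 'work'.

work


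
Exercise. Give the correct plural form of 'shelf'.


Apply rule: Change -f to -ves. 'shelf' becomes 'shelves'.

shelves


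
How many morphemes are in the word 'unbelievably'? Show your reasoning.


Decomposition: un- (prefix) + believe (root) + -able (suffix) + -ly (suffix) = 4 morpheme(s)

4 morphemes


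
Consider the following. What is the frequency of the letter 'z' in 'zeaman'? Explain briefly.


Letter 'z' in 'zeaman': found at position(s) 1 = 1 occurrence(s).

1


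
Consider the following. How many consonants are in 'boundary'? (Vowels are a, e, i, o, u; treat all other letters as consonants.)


Consonants in 'boundary': b, n, d, r, y = 5 consonants.

5


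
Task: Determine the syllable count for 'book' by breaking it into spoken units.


Break 'book' into syllables: book -> book = 1 syllable

1 syllable


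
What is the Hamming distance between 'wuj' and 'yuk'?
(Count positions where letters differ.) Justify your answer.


Alignment:
Position 1: 'w' vs 'y' = DIFFER
Position 2: 'u' vs 'u' = match
Position 3: 'j' vs 'k' = DIFFER
Total differences: 2

2


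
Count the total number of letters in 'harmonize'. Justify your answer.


Spell out 'harmonize' and number each letter: h(1), a(2), r(3), m(4), o(5), n(6), i(7), z(8), e(9). Total: 9 letters.

9


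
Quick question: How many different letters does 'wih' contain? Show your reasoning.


Unique letters in 'wih': {h, i, w} = 3 distinct letters.

3


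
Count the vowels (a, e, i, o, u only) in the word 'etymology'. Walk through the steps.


Vowels in 'etymology': e, o, o = 3 vowels.

3


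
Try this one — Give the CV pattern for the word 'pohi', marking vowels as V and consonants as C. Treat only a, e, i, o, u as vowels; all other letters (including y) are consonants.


Letter mapping: p = C, o = V, h = C, i = V.

CVCV


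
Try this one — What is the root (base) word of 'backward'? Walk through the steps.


Remove suffix '-ward' from 'backward' to get root 'back'.

back


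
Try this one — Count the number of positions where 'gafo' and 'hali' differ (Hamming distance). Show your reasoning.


Alignment:
Position 1: 'g' vs 'h' = DIFFER
Position 2: 'a' vs 'a' = match
Position 3: 'f' vs 'l' = DIFFER
Position 4: 'o' vs 'i' = DIFFER
Total differences: 3

3


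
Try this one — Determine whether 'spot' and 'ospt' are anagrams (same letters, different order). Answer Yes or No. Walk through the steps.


Sorted letters of 'spot': 'opst'
Sorted letters of 'ospt': 'opst'
They match.

Yes


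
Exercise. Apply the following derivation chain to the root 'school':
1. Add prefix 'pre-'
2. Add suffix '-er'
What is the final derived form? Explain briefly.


Step 1: Add prefix 'pre-' to 'school' = 'preschool'
Step 2: Add suffix '-er' to 'preschool' = 'preschooler'

preschooler


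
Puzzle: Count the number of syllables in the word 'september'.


Break 'september' into syllables: sep-tem-ber -> sep | tem | ber = 3 syllables

3 syllables


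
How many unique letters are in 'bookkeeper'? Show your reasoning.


Unique letters in 'bookkeeper': {b, e, k, o, p, r} = 6 distinct letters.

6


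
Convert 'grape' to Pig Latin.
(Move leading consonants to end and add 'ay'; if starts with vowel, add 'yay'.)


'grape': move consonant cluster 'gr' to end and add 'ay': 'apegray'.

apegray


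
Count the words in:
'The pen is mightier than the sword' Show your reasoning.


Split into words: The | pen | is | mightier | than | the | sword = 7 words.

7


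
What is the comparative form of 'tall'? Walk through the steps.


Apply comparative formation (add -er): 'tall' -> 'taller'.

taller


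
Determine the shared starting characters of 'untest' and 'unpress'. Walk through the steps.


Compare from the start: 2 characters match: 'un'. Mismatch at position 3: 't' vs 'p'.

un


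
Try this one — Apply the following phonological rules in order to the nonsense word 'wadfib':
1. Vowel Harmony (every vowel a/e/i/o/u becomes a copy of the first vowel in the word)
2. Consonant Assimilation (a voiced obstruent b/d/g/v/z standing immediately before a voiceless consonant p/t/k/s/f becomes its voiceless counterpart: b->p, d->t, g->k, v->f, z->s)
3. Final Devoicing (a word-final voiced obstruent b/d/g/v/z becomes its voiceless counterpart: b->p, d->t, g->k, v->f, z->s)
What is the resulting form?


Starting form: 'wadfib'
Rule 1: Vowel Harmony: all vowels become 'a' (matching first vowel). 'wadfib' -> 'wadfab'
Rule 2: Consonant Assimilation: voiced obstruent before voiceless consonant becomes voiceless ('df' -> 'tf'). 'wadfab' -> 'watfab'
Rule 3: Final Devoicing: word-final voiced obstruent 'b' becomes voiceless 'p'. 'watfab' -> 'watfap'
Final form: 'watfap'

watfap


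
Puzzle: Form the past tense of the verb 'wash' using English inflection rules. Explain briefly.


Apply rule: Add -ed. 'wash' becomes 'washed'.

washed


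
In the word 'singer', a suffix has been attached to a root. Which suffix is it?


The word 'singer' = 'sing' (root) + '-er' (suffix). The suffix is '-er'.

er


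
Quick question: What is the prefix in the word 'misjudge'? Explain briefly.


The word 'misjudge' = 'mis' (prefix) + 'judge' (root). The prefix is 'mis'.

mis


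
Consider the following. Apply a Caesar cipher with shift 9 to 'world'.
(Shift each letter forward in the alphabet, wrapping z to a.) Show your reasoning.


Shift each letter by 9: w -> f, o -> x, r -> a, l -> u, d -> m. Result: 'fxaum'.

fxaum


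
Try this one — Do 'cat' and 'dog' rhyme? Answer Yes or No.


Rime (stressed vowel + following sounds) of 'cat': -at = /æt/
Rime of 'dog': -og = /ɒg/
/æt/ and /ɒg/ are different ending sounds, so the words do not rhyme.

No


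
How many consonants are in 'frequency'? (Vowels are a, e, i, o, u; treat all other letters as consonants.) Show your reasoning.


Consonants in 'frequency': f, r, q, n, c, y = 6 consonants.

6


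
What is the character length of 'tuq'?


Spell out 'tuq' and number each letter: t(1), u(2), q(3). Total: 3 letters.

3


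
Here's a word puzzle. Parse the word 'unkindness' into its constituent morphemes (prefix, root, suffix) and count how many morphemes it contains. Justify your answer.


Step 1: Identify prefix: 'un' (meaning: not/reverse)
Step 2: Identify root: 'kind'
Step 3: Identify suffix(es): 'ness'
Decomposition: un- (prefix: not/reverse) + kind (root) + -ness (suffix: state of)
Total morphemes: 3

3 morphemes (un- (prefix: not/reverse) + kind (root) + -ness (suffix: state of))


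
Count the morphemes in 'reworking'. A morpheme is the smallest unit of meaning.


Decomposition: re- (prefix) + work (root) + -ing (suffix) = 3 morpheme(s)

3 morphemes


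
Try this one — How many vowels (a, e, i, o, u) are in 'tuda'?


Vowels in 'tuda': u, a = 2 vowels.

2


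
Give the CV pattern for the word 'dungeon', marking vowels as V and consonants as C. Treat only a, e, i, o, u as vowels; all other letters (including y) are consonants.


Letter mapping: d = C, u = V, n = C, g = C, e = V, o = V, n = C.

CVCCVVC


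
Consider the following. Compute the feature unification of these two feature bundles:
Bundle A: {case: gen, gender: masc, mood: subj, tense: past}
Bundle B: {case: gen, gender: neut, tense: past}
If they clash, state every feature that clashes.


Compare features:
case: A=gen vs B=gen -> unified: gen
gender: A=masc vs B=neut -> CLASH
mood: A=subj vs B=_ -> unified: subj
tense: A=past vs B=past -> unified: past
Clash detected on feature 'gender' (masc vs neut); unification fails.

CLASH on 'gender' (masc vs neut)


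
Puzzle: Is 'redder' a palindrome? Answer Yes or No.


Forward: 'redder'
Reversed: 'redder'
They are identical.

Yes


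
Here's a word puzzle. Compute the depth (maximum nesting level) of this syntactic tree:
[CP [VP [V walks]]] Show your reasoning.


Count bracket nesting levels:
'[' at pos 0: depth = 1
'[' at pos 4: depth = 2
'[' at pos 8: depth = 3
Maximum depth reached: 3

3


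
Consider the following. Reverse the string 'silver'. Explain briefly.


Reverse 'silver' character by character: 'revlis'.

revlis


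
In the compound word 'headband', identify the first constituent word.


Split 'headband' into 'head' + 'band'. The first part is 'head'.

head


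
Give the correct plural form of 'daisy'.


Apply rule: Change -y to -ies (consonant + y). 'daisy' becomes 'daisies'.

daisies


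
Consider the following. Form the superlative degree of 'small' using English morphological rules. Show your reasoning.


Apply superlative formation (add -est): 'small' -> 'smallest'.

smallest


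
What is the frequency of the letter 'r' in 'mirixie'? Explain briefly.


Letter 'r' in 'mirixie': found at position(s) 3 = 1 occurrence(s).

1


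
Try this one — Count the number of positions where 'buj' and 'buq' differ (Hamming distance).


Alignment:
Position 1: 'b' vs 'b' = match
Position 2: 'u' vs 'u' = match
Position 3: 'j' vs 'q' = DIFFER
Total differences: 1

1


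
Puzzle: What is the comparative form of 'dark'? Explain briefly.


Apply comparative formation (add -er): 'dark' -> 'darker'.

darker


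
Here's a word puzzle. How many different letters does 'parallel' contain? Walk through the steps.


Unique letters in 'parallel': {a, e, l, p, r} = 5 distinct letters.

5


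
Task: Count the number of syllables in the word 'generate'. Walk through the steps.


Break 'generate' into syllables: gen-er-ate -> gen | er | ate = 3 syllables

3 syllables


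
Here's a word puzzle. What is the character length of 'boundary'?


Spell out 'boundary' and number each letter: b(1), o(2), u(3), n(4), d(5), a(6), r(7), y(8). Total: 8 letters.

8


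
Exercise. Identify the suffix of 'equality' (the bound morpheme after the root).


The word 'equality' = 'equal' (root) + '-ity' (suffix). The suffix is '-ity'.

ity


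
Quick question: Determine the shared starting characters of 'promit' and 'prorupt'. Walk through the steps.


Compare from the start: 3 characters match: 'pro'. Mismatch at position 4: 'm' vs 'r'.

pro


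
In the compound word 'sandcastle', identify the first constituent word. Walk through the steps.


Split 'sandcastle' into 'sand' + 'castle'. The first part is 'sand'.

sand


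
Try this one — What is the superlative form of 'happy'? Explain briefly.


Apply superlative formation (consonant + y: change y to i, add -est): 'happy' -> 'happiest'.

happiest


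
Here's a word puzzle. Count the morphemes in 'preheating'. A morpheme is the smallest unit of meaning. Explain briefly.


Decomposition: pre- (prefix) + heat (root) + -ing (suffix) = 3 morpheme(s)

3 morphemes


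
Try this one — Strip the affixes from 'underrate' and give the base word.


Remove prefix 'under' from 'underrate' to get root 'rate'.

rate


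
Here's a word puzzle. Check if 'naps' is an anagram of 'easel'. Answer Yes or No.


Sorted letters of 'naps': 'anps'
Sorted letters of 'easel': 'aeels'
They do not match.

No


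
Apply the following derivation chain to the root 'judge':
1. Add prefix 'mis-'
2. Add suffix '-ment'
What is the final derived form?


Step 1: Add prefix 'mis-' to 'judge' = 'misjudge'
Step 2: Add suffix '-ment' to 'misjudge' = 'misjudgment'

misjudgment


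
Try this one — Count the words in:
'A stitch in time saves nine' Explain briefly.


Split into words: A | stitch | in | time | saves | nine = 6 words.

6


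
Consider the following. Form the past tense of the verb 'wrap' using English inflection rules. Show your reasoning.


Apply rule: Double final consonant and add -ed. 'wrap' becomes 'wrapped'.

wrapped
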